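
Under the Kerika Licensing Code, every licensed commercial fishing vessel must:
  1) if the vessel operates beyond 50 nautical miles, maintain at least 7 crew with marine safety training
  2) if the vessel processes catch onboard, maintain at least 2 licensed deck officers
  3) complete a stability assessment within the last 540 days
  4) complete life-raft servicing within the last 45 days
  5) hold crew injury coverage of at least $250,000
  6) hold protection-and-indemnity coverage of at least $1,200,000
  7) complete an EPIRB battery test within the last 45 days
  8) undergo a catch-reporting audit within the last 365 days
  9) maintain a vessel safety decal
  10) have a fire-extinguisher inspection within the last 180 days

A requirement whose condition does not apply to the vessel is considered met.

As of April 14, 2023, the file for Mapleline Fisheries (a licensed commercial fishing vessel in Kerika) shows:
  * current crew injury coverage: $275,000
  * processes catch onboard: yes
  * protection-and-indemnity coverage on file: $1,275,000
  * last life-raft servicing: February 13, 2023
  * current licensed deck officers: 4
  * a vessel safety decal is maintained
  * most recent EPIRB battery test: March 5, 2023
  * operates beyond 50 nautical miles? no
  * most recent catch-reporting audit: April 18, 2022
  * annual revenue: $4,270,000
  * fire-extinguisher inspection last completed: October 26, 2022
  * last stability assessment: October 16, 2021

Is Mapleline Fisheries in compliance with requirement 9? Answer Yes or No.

9. vessel safety decal present → met

Yes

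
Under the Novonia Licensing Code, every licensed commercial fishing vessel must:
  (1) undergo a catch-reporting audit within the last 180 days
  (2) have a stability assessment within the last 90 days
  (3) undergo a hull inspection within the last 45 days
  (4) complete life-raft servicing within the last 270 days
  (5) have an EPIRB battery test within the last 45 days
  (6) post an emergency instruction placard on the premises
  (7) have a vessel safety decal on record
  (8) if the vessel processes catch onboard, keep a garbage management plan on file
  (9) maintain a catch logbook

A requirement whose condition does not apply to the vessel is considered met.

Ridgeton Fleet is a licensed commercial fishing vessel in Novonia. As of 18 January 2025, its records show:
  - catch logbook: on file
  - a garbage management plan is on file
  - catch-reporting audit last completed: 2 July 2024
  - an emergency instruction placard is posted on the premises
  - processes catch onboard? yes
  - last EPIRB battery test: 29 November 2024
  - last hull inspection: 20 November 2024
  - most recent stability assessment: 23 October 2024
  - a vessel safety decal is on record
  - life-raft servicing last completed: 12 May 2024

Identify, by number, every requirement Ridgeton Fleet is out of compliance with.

1, 3, 5

1. catch-reporting audit 200 days ago vs limit 180 → not met
2. stability assessment 87 days ago vs limit 90 → met
3. hull inspection 59 days ago vs limit 45 → not met
4. life-raft servicing 251 days ago vs limit 270 → met
5. EPIRB battery test 50 days ago vs limit 45 → not met
6. emergency instruction placard present → met
7. vessel safety decal present → met
8. condition 'processes catch onboard' holds; garbage management plan present → met
9. catch logbook present → met
Not met: 1, 3, 5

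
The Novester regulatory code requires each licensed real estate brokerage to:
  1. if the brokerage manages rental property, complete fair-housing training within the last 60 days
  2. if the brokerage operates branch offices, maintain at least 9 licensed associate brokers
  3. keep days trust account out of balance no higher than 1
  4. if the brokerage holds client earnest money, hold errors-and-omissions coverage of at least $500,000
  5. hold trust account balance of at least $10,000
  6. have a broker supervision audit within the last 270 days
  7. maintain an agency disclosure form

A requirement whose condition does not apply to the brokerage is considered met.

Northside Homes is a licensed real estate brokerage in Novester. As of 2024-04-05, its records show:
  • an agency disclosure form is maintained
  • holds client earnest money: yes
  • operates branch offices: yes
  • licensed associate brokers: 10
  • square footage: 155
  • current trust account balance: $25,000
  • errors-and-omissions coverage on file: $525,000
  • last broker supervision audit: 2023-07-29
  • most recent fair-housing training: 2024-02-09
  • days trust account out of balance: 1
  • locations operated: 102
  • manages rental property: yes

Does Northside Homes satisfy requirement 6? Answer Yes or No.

Yes

6. broker supervision audit 251 days ago vs limit 270 → met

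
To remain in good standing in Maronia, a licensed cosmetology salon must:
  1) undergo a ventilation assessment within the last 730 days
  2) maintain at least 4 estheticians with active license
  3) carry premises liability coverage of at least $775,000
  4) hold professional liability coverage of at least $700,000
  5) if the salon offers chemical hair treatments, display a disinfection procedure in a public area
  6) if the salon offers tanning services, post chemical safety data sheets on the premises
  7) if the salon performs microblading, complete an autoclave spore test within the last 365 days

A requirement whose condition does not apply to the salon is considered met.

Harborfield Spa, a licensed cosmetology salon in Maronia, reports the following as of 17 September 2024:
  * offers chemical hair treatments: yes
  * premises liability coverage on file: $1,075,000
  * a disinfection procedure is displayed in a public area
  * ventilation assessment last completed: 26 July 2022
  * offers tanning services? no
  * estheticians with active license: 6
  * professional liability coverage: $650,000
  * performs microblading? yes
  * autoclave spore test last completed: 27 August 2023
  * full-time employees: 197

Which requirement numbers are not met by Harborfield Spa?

1. ventilation assessment 784 days ago vs limit 730 → not met
2. estheticians with active license 6 ≥ 4 → met
3. premises liability coverage $1,075,000 ≥ $775,000 → met
4. professional liability coverage $650,000 < $700,000 → not met
5. condition 'offers chemical hair treatments' holds; disinfection procedure present → met
6. condition 'offers tanning services' does not hold → requirement n/a → met
7. condition 'performs microblading' holds; autoclave spore test 387 days ago vs limit 365 → not met
Not met: 1, 4, 7

1, 4, 7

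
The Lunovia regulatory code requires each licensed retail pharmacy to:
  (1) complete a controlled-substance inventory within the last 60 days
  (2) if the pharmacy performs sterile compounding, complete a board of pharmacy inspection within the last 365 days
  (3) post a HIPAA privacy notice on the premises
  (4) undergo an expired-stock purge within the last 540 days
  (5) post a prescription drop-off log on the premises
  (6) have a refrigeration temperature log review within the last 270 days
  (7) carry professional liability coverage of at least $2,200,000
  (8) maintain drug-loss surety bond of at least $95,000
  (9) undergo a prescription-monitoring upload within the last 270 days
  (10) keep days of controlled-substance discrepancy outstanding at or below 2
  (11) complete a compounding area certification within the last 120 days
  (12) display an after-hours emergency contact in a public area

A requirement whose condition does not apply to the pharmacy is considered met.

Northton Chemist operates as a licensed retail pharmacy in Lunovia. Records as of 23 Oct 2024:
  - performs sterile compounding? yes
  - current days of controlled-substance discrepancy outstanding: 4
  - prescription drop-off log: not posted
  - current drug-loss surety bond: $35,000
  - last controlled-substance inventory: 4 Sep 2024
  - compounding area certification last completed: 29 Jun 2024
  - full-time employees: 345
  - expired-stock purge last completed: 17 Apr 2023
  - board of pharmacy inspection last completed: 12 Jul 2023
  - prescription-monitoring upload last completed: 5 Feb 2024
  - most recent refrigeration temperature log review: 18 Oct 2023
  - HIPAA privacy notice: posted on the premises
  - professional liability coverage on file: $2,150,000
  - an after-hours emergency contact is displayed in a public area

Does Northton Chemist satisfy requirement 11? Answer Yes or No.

Yes

11. compounding area certification 116 days ago vs limit 120 → met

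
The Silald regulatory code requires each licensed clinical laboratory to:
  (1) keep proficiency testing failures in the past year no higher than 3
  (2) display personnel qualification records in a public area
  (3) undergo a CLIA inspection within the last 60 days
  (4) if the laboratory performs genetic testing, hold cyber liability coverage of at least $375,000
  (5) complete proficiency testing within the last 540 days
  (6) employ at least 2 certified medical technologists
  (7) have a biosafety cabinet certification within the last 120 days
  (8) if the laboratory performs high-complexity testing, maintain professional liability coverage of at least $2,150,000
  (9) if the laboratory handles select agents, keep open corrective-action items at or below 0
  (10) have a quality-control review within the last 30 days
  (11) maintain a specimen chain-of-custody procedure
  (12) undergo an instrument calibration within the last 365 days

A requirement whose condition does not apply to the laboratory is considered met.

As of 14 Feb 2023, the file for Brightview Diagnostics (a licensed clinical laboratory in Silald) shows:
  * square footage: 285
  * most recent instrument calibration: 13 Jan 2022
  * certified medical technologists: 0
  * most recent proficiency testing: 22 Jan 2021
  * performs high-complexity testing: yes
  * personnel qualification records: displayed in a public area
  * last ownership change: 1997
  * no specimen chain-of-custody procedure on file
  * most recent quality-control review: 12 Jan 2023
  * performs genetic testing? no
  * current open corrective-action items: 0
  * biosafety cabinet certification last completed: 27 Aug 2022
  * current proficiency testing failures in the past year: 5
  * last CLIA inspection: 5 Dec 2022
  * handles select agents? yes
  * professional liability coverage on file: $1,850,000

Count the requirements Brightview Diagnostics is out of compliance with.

1. proficiency testing failures in the past year 5 > 3 → not met
2. personnel qualification records present → met
3. CLIA inspection 71 days ago vs limit 60 → not met
4. condition 'performs genetic testing' does not hold → requirement n/a → met
5. proficiency testing 753 days ago vs limit 540 → not met
6. certified medical technologists 0 < 2 → not met
7. biosafety cabinet certification 171 days ago vs limit 120 → not met
8. condition 'performs high-complexity testing' holds; professional liability coverage $1,850,000 < $2,150,000 → not met
9. condition 'handles select agents' holds; open corrective-action items 0 ≤ 0 → met
10. quality-control review 33 days ago vs limit 30 → not met
11. specimen chain-of-custody procedure absent → not met
12. instrument calibration 397 days ago vs limit 365 → not met
Not met: 9 of 12

9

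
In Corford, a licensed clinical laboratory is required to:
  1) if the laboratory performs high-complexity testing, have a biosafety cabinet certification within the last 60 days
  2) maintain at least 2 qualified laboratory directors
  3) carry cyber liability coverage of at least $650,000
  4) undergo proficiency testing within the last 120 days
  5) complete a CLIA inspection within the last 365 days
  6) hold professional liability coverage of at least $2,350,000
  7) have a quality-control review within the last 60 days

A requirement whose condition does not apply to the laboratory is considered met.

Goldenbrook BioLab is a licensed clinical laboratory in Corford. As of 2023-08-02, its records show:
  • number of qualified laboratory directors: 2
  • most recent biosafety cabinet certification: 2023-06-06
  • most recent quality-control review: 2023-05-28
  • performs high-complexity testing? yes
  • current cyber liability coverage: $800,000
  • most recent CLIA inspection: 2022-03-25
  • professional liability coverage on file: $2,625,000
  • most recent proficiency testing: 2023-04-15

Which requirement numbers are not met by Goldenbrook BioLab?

1. condition 'performs high-complexity testing' holds; biosafety cabinet certification 57 days ago vs limit 60 → met
2. qualified laboratory directors 2 ≥ 2 → met
3. cyber liability coverage $800,000 ≥ $650,000 → met
4. proficiency testing 109 days ago vs limit 120 → met
5. CLIA inspection 495 days ago vs limit 365 → not met
6. professional liability coverage $2,625,000 ≥ $2,350,000 → met
7. quality-control review 66 days ago vs limit 60 → not met
Not met: 5, 7

5, 7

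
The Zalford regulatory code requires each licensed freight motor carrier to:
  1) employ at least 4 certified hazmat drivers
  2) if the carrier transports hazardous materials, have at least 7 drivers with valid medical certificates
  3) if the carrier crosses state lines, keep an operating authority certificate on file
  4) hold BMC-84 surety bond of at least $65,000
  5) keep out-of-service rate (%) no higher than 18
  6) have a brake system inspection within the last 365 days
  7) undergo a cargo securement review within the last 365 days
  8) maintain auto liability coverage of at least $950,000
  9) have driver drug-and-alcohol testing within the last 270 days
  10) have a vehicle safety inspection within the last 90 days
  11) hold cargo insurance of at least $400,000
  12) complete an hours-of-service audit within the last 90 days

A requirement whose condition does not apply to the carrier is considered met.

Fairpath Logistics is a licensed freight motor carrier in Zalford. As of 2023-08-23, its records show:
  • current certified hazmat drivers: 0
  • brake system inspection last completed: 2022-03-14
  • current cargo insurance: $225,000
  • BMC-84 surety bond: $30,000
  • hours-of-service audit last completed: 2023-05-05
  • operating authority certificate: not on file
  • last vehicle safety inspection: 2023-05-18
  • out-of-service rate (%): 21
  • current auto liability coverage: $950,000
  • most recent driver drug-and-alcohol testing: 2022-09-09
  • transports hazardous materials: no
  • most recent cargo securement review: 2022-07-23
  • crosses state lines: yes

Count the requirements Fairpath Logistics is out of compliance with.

1. certified hazmat drivers 0 < 4 → not met
2. condition 'transports hazardous materials' does not hold → requirement n/a → met
3. condition 'crosses state lines' holds; operating authority certificate absent → not met
4. BMC-84 surety bond $30,000 < $65,000 → not met
5. out-of-service rate (%) 21 > 18 → not met
6. brake system inspection 527 days ago vs limit 365 → not met
7. cargo securement review 396 days ago vs limit 365 → not met
8. auto liability coverage $950,000 ≥ $950,000 → met
9. driver drug-and-alcohol testing 348 days ago vs limit 270 → not met
10. vehicle safety inspection 97 days ago vs limit 90 → not met
11. cargo insurance $225,000 < $400,000 → not met
12. hours-of-service audit 110 days ago vs limit 90 → not met
Not met: 10 of 12

10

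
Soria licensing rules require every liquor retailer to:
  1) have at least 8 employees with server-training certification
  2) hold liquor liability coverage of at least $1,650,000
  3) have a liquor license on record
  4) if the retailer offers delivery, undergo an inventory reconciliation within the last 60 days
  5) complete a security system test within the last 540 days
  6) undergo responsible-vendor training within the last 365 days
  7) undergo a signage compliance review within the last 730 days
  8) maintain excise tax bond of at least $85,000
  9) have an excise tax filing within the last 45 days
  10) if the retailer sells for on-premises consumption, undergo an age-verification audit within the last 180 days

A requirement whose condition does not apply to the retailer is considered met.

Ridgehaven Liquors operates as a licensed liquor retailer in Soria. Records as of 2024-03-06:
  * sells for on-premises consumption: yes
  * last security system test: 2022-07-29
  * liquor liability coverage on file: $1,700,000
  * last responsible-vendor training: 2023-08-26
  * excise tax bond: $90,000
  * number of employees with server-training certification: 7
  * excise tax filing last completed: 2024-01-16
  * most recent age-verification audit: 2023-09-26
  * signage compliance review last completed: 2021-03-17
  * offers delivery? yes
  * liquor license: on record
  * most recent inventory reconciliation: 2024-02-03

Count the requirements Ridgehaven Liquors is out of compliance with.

1. employees with server-training certification 7 < 8 → not met
2. liquor liability coverage $1,700,000 ≥ $1,650,000 → met
3. liquor license present → met
4. condition 'offers delivery' holds; inventory reconciliation 32 days ago vs limit 60 → met
5. security system test 586 days ago vs limit 540 → not met
6. responsible-vendor training 193 days ago vs limit 365 → met
7. signage compliance review 1085 days ago vs limit 730 → not met
8. excise tax bond $90,000 ≥ $85,000 → met
9. excise tax filing 50 days ago vs limit 45 → not met
10. condition 'sells for on-premises consumption' holds; age-verification audit 162 days ago vs limit 180 → met
Not met: 4 of 10

4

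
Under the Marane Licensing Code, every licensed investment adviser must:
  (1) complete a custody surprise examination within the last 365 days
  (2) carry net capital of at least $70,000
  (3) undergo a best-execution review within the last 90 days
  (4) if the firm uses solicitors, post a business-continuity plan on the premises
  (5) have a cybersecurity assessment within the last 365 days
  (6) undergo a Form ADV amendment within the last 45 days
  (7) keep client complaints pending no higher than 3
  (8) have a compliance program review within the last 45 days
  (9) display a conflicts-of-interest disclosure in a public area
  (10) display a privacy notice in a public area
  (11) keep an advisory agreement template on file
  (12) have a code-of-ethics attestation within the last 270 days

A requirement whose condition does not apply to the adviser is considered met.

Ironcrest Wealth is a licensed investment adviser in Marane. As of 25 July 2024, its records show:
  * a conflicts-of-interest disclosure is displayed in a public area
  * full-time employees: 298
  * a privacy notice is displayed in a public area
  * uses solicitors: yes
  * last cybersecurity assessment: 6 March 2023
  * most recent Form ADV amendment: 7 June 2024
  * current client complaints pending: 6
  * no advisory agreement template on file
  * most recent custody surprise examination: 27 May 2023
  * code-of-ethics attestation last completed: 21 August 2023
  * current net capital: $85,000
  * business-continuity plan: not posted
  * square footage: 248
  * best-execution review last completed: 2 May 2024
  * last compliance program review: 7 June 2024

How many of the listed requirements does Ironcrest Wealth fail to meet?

8

1. custody surprise examination 425 days ago vs limit 365 → not met
2. net capital $85,000 ≥ $70,000 → met
3. best-execution review 84 days ago vs limit 90 → met
4. condition 'uses solicitors' holds; business-continuity plan absent → not met
5. cybersecurity assessment 507 days ago vs limit 365 → not met
6. Form ADV amendment 48 days ago vs limit 45 → not met
7. client complaints pending 6 > 3 → not met
8. compliance program review 48 days ago vs limit 45 → not met
9. conflicts-of-interest disclosure present → met
10. privacy notice present → met
11. advisory agreement template absent → not met
12. code-of-ethics attestation 339 days ago vs limit 270 → not met
Not met: 8 of 12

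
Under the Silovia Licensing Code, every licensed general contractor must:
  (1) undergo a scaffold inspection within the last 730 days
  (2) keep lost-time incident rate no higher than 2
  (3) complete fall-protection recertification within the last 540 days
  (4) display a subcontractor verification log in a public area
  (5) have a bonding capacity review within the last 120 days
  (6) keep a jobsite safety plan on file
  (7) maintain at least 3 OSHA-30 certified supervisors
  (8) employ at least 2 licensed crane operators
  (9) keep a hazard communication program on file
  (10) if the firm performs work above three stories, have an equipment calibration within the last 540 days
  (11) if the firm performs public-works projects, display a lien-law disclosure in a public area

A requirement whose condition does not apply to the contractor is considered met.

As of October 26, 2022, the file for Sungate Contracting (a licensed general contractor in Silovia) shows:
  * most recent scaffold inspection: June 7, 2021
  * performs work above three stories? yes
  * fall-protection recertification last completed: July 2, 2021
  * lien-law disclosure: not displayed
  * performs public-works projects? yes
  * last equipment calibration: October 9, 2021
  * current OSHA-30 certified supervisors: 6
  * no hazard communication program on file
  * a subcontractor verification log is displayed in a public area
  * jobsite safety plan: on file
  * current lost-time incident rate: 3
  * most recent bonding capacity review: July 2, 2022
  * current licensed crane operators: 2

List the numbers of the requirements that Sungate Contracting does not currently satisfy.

1. scaffold inspection 506 days ago vs limit 730 → met
2. lost-time incident rate 3 > 2 → not met
3. fall-protection recertification 481 days ago vs limit 540 → met
4. subcontractor verification log present → met
5. bonding capacity review 116 days ago vs limit 120 → met
6. jobsite safety plan present → met
7. OSHA-30 certified supervisors 6 ≥ 3 → met
8. licensed crane operators 2 ≥ 2 → met
9. hazard communication program absent → not met
10. condition 'performs work above three stories' holds; equipment calibration 382 days ago vs limit 540 → met
11. condition 'performs public-works projects' holds; lien-law disclosure absent → not met
Not met: 2, 9, 11

2, 9, 11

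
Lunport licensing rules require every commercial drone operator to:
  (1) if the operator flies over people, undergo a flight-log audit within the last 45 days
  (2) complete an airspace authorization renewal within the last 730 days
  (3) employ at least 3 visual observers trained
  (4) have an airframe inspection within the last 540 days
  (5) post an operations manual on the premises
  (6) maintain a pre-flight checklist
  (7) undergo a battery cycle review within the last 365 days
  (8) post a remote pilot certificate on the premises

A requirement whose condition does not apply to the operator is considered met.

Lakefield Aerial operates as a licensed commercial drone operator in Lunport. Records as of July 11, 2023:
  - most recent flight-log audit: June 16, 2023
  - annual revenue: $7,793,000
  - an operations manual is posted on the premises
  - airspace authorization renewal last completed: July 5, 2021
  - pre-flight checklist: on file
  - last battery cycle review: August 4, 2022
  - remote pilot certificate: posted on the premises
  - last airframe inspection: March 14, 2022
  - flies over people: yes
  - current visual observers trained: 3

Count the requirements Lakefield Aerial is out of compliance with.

1

1. condition 'flies over people' holds; flight-log audit 25 days ago vs limit 45 → met
2. airspace authorization renewal 736 days ago vs limit 730 → not met
3. visual observers trained 3 ≥ 3 → met
4. airframe inspection 484 days ago vs limit 540 → met
5. operations manual present → met
6. pre-flight checklist present → met
7. battery cycle review 341 days ago vs limit 365 → met
8. remote pilot certificate present → met
Not met: 1 of 8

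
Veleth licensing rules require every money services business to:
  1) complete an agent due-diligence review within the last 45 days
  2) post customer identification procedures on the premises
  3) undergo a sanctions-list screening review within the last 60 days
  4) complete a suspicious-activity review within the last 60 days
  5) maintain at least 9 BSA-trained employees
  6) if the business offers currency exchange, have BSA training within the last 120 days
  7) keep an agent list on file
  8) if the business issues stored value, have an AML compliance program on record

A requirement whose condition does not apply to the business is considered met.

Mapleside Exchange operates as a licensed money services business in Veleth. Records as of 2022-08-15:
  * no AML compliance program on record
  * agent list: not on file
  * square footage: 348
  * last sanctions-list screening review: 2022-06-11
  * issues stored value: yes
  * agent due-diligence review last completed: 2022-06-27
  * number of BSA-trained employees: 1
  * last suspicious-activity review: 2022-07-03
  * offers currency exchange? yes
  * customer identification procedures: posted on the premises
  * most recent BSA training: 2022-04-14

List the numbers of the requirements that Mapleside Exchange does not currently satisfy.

1. agent due-diligence review 49 days ago vs limit 45 → not met
2. customer identification procedures present → met
3. sanctions-list screening review 65 days ago vs limit 60 → not met
4. suspicious-activity review 43 days ago vs limit 60 → met
5. BSA-trained employees 1 < 9 → not met
6. condition 'offers currency exchange' holds; BSA training 123 days ago vs limit 120 → not met
7. agent list absent → not met
8. condition 'issues stored value' holds; AML compliance program absent → not met
Not met: 1, 3, 5, 6, 7, 8

1, 3, 5, 6, 7, 8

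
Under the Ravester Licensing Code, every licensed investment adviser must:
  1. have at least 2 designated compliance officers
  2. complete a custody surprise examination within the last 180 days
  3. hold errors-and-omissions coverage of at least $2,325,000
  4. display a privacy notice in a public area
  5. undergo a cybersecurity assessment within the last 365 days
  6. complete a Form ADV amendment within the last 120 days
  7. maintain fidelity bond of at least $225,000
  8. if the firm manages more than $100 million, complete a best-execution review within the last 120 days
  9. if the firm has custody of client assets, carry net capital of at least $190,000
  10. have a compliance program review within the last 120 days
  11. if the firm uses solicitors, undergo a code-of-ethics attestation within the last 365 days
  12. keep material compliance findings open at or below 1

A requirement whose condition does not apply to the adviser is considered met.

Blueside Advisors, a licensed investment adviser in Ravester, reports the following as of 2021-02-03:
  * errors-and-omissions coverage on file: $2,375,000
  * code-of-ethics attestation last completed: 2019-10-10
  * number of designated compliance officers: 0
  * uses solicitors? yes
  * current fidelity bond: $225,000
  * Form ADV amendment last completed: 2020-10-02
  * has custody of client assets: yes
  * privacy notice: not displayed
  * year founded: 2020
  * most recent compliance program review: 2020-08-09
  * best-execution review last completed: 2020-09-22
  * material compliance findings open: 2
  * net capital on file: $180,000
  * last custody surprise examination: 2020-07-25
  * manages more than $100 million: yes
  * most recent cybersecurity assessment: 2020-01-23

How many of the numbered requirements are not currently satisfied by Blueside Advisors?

1. designated compliance officers 0 < 2 → not met
2. custody surprise examination 193 days ago vs limit 180 → not met
3. errors-and-omissions coverage $2,375,000 ≥ $2,325,000 → met
4. privacy notice absent → not met
5. cybersecurity assessment 377 days ago vs limit 365 → not met
6. Form ADV amendment 124 days ago vs limit 120 → not met
7. fidelity bond $225,000 ≥ $225,000 → met
8. condition 'manages more than $100 million' holds; best-execution review 134 days ago vs limit 120 → not met
9. condition 'has custody of client assets' holds; net capital $180,000 < $190,000 → not met
10. compliance program review 178 days ago vs limit 120 → not met
11. condition 'uses solicitors' holds; code-of-ethics attestation 482 days ago vs limit 365 → not met
12. material compliance findings open 2 > 1 → not met
Not met: 10 of 12

10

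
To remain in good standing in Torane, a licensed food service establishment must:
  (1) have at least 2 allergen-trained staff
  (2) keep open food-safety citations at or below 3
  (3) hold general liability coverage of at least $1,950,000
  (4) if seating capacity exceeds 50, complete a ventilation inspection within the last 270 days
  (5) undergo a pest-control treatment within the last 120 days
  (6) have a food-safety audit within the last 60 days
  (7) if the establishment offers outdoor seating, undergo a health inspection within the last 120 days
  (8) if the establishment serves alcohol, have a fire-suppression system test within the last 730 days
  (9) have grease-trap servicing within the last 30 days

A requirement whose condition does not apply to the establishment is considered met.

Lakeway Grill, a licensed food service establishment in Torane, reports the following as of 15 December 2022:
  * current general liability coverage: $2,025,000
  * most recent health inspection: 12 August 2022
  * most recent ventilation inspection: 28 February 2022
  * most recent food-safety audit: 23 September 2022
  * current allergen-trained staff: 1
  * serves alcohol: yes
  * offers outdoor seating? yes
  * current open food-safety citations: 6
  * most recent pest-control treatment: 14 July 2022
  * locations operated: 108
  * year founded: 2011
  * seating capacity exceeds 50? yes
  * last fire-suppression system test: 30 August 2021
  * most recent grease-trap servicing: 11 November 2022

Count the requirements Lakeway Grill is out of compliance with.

7

1. allergen-trained staff 1 < 2 → not met
2. open food-safety citations 6 > 3 → not met
3. general liability coverage $2,025,000 ≥ $1,950,000 → met
4. condition 'seating capacity exceeds 50' holds; ventilation inspection 290 days ago vs limit 270 → not met
5. pest-control treatment 154 days ago vs limit 120 → not met
6. food-safety audit 83 days ago vs limit 60 → not met
7. condition 'offers outdoor seating' holds; health inspection 125 days ago vs limit 120 → not met
8. condition 'serves alcohol' holds; fire-suppression system test 472 days ago vs limit 730 → met
9. grease-trap servicing 34 days ago vs limit 30 → not met
Not met: 7 of 9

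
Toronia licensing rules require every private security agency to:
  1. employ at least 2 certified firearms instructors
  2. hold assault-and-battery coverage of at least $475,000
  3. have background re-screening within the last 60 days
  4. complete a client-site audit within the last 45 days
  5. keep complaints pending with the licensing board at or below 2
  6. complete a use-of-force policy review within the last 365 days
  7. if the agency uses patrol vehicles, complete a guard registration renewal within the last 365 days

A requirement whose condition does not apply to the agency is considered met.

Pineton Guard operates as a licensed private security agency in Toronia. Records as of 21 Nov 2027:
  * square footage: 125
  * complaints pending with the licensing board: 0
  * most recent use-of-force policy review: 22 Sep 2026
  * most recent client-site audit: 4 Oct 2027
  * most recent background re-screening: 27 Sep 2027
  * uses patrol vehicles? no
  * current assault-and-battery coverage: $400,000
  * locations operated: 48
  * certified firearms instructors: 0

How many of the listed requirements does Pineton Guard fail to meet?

4

1. certified firearms instructors 0 < 2 → not met
2. assault-and-battery coverage $400,000 < $475,000 → not met
3. background re-screening 55 days ago vs limit 60 → met
4. client-site audit 48 days ago vs limit 45 → not met
5. complaints pending with the licensing board 0 ≤ 2 → met
6. use-of-force policy review 425 days ago vs limit 365 → not met
7. condition 'uses patrol vehicles' does not hold → requirement n/a → met
Not met: 4 of 7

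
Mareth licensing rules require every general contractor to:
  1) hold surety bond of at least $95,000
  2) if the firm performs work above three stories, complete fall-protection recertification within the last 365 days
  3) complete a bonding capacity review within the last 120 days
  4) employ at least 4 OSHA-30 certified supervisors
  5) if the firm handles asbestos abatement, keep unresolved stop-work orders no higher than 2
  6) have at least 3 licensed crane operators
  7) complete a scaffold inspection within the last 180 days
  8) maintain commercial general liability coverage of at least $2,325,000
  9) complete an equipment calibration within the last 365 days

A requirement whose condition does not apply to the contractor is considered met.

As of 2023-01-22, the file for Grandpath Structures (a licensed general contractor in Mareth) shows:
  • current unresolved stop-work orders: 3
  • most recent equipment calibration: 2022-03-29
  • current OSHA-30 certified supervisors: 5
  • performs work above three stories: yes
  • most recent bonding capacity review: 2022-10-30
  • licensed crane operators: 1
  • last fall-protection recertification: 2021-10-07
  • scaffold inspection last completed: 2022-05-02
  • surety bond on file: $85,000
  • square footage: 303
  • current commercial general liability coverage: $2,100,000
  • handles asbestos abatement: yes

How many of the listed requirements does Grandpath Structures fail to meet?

1. surety bond $85,000 < $95,000 → not met
2. condition 'performs work above three stories' holds; fall-protection recertification 472 days ago vs limit 365 → not met
3. bonding capacity review 84 days ago vs limit 120 → met
4. OSHA-30 certified supervisors 5 ≥ 4 → met
5. condition 'handles asbestos abatement' holds; unresolved stop-work orders 3 > 2 → not met
6. licensed crane operators 1 < 3 → not met
7. scaffold inspection 265 days ago vs limit 180 → not met
8. commercial general liability coverage $2,100,000 < $2,325,000 → not met
9. equipment calibration 299 days ago vs limit 365 → met
Not met: 6 of 9

6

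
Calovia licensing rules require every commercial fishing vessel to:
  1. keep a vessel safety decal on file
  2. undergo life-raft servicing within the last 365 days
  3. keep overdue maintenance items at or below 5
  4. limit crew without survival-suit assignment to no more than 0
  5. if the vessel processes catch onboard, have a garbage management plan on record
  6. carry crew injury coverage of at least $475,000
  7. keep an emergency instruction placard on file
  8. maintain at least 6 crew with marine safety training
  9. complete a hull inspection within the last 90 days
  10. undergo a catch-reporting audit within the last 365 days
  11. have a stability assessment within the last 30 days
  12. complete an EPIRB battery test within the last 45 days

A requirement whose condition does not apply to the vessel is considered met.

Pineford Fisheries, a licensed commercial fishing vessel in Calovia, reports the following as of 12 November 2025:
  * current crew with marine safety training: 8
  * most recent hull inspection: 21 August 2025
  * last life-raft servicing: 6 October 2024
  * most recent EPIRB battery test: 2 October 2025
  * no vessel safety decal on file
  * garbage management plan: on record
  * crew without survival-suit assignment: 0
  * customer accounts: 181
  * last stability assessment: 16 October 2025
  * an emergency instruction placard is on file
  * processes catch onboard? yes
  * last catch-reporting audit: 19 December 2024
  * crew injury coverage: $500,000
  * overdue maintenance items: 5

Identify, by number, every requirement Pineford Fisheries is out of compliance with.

1, 2

1. vessel safety decal absent → not met
2. life-raft servicing 402 days ago vs limit 365 → not met
3. overdue maintenance items 5 ≤ 5 → met
4. crew without survival-suit assignment 0 ≤ 0 → met
5. condition 'processes catch onboard' holds; garbage management plan present → met
6. crew injury coverage $500,000 ≥ $475,000 → met
7. emergency instruction placard present → met
8. crew with marine safety training 8 ≥ 6 → met
9. hull inspection 83 days ago vs limit 90 → met
10. catch-reporting audit 328 days ago vs limit 365 → met
11. stability assessment 27 days ago vs limit 30 → met
12. EPIRB battery test 41 days ago vs limit 45 → met
Not met: 1, 2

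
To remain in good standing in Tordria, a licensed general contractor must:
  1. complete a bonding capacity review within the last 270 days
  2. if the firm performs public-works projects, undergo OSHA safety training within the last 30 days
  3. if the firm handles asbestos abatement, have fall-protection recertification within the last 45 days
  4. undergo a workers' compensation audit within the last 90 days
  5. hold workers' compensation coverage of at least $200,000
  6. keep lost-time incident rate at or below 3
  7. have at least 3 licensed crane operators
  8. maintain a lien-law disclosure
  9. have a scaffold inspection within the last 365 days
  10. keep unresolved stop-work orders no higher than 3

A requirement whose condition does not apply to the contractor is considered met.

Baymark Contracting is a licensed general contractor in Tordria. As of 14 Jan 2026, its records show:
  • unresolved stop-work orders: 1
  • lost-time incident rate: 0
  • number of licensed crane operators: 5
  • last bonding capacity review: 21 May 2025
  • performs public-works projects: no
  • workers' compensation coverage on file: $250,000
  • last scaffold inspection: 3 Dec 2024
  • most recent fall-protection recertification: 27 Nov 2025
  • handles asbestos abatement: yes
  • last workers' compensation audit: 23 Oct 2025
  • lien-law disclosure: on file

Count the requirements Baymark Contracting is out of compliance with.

1. bonding capacity review 238 days ago vs limit 270 → met
2. condition 'performs public-works projects' does not hold → requirement n/a → met
3. condition 'handles asbestos abatement' holds; fall-protection recertification 48 days ago vs limit 45 → not met
4. workers' compensation audit 83 days ago vs limit 90 → met
5. workers' compensation coverage $250,000 ≥ $200,000 → met
6. lost-time incident rate 0 ≤ 3 → met
7. licensed crane operators 5 ≥ 3 → met
8. lien-law disclosure present → met
9. scaffold inspection 407 days ago vs limit 365 → not met
10. unresolved stop-work orders 1 ≤ 3 → met
Not met: 2 of 10

2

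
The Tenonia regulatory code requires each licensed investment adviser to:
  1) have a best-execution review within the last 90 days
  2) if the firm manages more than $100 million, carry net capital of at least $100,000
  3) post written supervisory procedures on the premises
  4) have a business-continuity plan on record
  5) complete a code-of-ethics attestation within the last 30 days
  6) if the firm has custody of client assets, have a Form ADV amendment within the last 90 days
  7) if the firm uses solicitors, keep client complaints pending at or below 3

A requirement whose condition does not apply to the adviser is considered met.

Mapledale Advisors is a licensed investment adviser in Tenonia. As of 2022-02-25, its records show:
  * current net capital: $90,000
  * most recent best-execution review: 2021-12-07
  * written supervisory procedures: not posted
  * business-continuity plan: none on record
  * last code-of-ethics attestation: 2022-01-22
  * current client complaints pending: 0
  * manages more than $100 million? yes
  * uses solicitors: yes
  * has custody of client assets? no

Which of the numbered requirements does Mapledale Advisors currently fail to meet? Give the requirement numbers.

2, 3, 4, 5

1. best-execution review 80 days ago vs limit 90 → met
2. condition 'manages more than $100 million' holds; net capital $90,000 < $100,000 → not met
3. written supervisory procedures absent → not met
4. business-continuity plan absent → not met
5. code-of-ethics attestation 34 days ago vs limit 30 → not met
6. condition 'has custody of client assets' does not hold → requirement n/a → met
7. condition 'uses solicitors' holds; client complaints pending 0 ≤ 3 → met
Not met: 2, 3, 4, 5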